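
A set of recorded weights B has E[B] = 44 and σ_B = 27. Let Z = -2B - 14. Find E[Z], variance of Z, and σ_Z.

Z = -2B - 14 is linear with a = -2, b = -14.
E[Z] = a·E[B] + b = (-2)·44 + (-14) = -102.
variance of B = 27² = 729.
variance of Z = a²·variance of B = (-2)²·729 = 2916 (the additive constant -14 does not affect variance).
σ_Z = |a|·σ_B = |-2|·27 = 54.

E[Z] = -102, variance of Z = 2916, σ_Z = 54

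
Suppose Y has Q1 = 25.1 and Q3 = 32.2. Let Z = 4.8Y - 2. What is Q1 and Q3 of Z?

Q1(Z) = 118.48, Q3(Z) = 152.56

a = 4.8 > 0: Q1(Z) = a·Q1(Y)+b = 118.48, Q3(Z) = a·Q3(Y)+b = 152.56.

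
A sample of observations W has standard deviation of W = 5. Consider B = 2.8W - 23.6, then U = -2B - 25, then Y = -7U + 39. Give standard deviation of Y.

standard deviation of B = |2.8|·5 = 14.
standard deviation of U = |-2|·14 = 28.
standard deviation of Y = |-7|·28 = 196.

standard deviation of Y = 196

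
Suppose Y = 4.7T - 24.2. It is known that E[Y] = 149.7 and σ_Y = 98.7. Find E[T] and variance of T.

E[T] = 37, variance of T = 441

From Y = 4.7T - 24.2: E[Y] = a·E[T] + b, so E[T] = (E[Y] − b)/a = (149.7 − (-24.2))/4.7 = 37.
variance of Y = 98.7² = 9741.69.
variance of Y = a²·variance of T, so variance of T = 9741.69/4.7² = 441.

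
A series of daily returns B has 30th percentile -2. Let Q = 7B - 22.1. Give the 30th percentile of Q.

Since a = 7 > 0 the transformation is increasing, so the 30th percentile of Q = a·(P_{30} of B) + b = 7·(-2) + (-22.1) = -36.1.

30th percentile of Q = -36.1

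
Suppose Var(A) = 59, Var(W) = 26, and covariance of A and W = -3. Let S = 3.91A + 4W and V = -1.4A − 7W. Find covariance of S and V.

covariance of S and V = -952.056

By bilinearity, covariance of S and V = ac·Var(A) + bd·Var(W) + (ad+bc)·covariance of A and W, with a=3.91, b=4, c=-1.4, d=-7.
ac·Var(A) = 3.91·(-1.4)·59 = -322.966
bd·Var(W) = 4·(-7)·26 = -728
(ad+bc)·covariance of A and W = (-32.97)·(-3) = 98.91
covariance of S and V = -322.966 + (-728) + 98.91 = -952.056.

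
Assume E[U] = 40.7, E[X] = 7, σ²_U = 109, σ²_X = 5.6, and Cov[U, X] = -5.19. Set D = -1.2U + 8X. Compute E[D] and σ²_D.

E[D] = 7.16, σ²_D = 615.008

E[D] = (-1.2)·E[U] + 8·E[X] = (-1.2)·40.7 + 8·7 = 7.16.
σ²_D = a²·σ²_U + b²·σ²_X + 2ab·Cov[U, X] with a = -1.2, b = 8.
= (-1.2)²·109 + 8²·5.6 + 2·(-1.2)·8·(-5.19)
= 156.96 + 358.4 + 99.648 = 615.008.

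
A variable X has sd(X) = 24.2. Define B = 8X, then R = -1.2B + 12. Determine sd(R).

sd(B) = |8|·24.2 = 193.6.
sd(R) = |-1.2|·193.6 = 232.32.

sd(R) = 232.32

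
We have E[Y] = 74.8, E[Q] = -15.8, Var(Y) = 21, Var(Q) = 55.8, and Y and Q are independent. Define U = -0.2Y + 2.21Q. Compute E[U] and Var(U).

E[U] = -49.878, Var(U) = 273.37278

E[U] = (-0.2)·E[Y] + 2.21·E[Q] = (-0.2)·74.8 + 2.21·(-15.8) = -49.878.
Var(U) = a²·Var(Y) + b²·Var(Q) + 2ab·Cov(Y, Q) with a = -0.2, b = 2.21.
Independence gives Cov(Y, Q) = 0.
= (-0.2)²·21 + 2.21²·55.8 + 2·(-0.2)·2.21·0
= 0.84 + 272.53278 + 0 = 273.37278.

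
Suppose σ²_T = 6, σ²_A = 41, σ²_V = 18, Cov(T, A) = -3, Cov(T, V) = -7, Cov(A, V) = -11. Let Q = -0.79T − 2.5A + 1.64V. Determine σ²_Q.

σ²_Q = 404.8958

σ²_Q = a²·σ²_T + b²·σ²_A + c²·σ²_V + 2ab·Cov(T, A) + 2ac·Cov(T, V) + 2bc·Cov(A, V), with a = -0.79, b = -2.5, c = 1.64.
= 3.7446 + 256.25 + 48.4128 + (-11.85) + 18.1384 + 90.2
= 404.8958.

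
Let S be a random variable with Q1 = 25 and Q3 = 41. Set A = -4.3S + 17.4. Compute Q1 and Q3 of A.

Q1(A) = -158.9, Q3(A) = -90.1

a = -4.3 < 0 reverses order: Q1(A) comes from Q3(S), Q3(A) from Q1(S).
Q1(A) = (-4.3)·41 + 17.4 = -158.9; Q3(A) = (-4.3)·25 + 17.4 = -90.1.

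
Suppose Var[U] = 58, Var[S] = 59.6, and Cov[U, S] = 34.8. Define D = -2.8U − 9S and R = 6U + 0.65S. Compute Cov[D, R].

Cov[D, R] = -3265.596

By bilinearity, Cov[D, R] = ac·Var[U] + bd·Var[S] + (ad+bc)·Cov[U, S], with a=-2.8, b=-9, c=6, d=0.65.
ac·Var[U] = (-2.8)·6·58 = -974.4
bd·Var[S] = (-9)·0.65·59.6 = -348.66
(ad+bc)·Cov[U, S] = (-55.82)·34.8 = -1942.536
Cov[D, R] = -974.4 + (-348.66) + (-1942.536) = -3265.596.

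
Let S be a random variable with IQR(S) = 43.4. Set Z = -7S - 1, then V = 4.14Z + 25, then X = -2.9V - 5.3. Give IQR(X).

IQR(Z) = |-7|·43.4 = 303.8.
IQR(V) = |4.14|·303.8 = 1257.732.
IQR(X) = |-2.9|·1257.732 = 3647.4228.

IQR(X) = 3647.4228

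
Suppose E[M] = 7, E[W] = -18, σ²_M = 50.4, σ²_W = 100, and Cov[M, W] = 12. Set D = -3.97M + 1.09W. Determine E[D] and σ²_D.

E[D] = -47.41, σ²_D = 809.30416

E[D] = (-3.97)·E[M] + 1.09·E[W] = (-3.97)·7 + 1.09·(-18) = -47.41.
σ²_D = a²·σ²_M + b²·σ²_W + 2ab·Cov[M, W] with a = -3.97, b = 1.09.
= (-3.97)²·50.4 + 1.09²·100 + 2·(-3.97)·1.09·12
= 794.34936 + 118.81 + (-103.8552) = 809.30416.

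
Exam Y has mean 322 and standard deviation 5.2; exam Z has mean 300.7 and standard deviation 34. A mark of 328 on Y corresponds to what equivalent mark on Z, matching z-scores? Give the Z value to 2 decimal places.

z = (328 − 322)/5.2 ≈ 1.1538.
Z = 300.7 + z·34 = 300.7 + (328 − 322)·34/5.2 ≈ 339.93.

Z = 339.93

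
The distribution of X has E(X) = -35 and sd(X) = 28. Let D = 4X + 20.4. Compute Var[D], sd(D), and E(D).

D = 4X + 20.4 is linear with a = 4, b = 20.4.
Var[X] = 28² = 784.
Var[D] = a²·Var[X] = 4²·784 = 12544 (the additive constant 20.4 does not affect variance).
sd(D) = |a|·sd(X) = |4|·28 = 112.
E(D) = a·E(X) + b = 4·(-35) + 20.4 = -119.6.

Var[D] = 12544, sd(D) = 112, E(D) = -119.6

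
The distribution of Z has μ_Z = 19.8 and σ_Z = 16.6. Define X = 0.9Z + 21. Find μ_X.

X = 0.9Z + 21 is linear with a = 0.9, b = 21.
μ_X = a·μ_Z + b = 0.9·19.8 + 21 = 38.82.

μ_X = 38.82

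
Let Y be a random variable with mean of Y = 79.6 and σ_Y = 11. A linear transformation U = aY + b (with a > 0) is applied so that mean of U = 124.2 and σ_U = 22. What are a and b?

σ_U = a·σ_Y (a > 0), so a = 22/11 = 2.
mean of U = a·mean of Y + b, so b = 124.2 − 2·79.6 = -35.

a = 2, b = -35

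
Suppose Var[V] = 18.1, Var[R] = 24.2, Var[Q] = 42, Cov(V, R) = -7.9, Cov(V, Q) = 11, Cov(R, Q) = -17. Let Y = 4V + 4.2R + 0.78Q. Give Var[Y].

Var[Y] = a²·Var[V] + b²·Var[R] + c²·Var[Q] + 2ab·Cov(V, R) + 2ac·Cov(V, Q) + 2bc·Cov(R, Q), with a = 4, b = 4.2, c = 0.78.
= 289.6 + 426.888 + 25.5528 + (-265.44) + 68.64 + (-111.384)
= 433.8568.

Var[Y] = 433.8568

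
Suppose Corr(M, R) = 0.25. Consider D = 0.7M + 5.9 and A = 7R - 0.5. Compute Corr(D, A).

Corr(D, A) = 0.25

Linear rescalings preserve correlation up to sign; here the slopes 0.7 and 7 have the same sign, so Corr(D, A) = Corr(M, R) = 0.25.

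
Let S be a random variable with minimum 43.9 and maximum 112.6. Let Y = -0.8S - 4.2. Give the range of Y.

Range of S = 112.6 − 43.9 = 68.7.
Range(Y) = |a|·Range(S) = |-0.8|·68.7 = 54.96.

Range(Y) = 54.96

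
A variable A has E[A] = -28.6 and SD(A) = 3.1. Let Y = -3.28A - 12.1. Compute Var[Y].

Var[Y] = 103.388224

Y = -3.28A - 12.1 is linear with a = -3.28, b = -12.1.
Var[A] = 3.1² = 9.61.
Var[Y] = a²·Var[A] = (-3.28)²·9.61 = 103.388224 (the additive constant -12.1 does not affect variance).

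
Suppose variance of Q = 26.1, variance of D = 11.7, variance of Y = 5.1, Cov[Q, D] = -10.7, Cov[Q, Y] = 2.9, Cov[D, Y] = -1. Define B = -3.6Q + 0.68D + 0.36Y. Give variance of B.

variance of B = 388.70784

variance of B = a²·variance of Q + b²·variance of D + c²·variance of Y + 2ab·Cov[Q, D] + 2ac·Cov[Q, Y] + 2bc·Cov[D, Y], with a = -3.6, b = 0.68, c = 0.36.
= 338.256 + 5.41008 + 0.66096 + 52.3872 + (-7.5168) + (-0.4896)
= 388.70784.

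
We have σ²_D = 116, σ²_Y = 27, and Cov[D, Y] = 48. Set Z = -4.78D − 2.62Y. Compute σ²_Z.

σ²_Z = 4038.0188

σ²_Z = a²·σ²_D + b²·σ²_Y + 2ab·Cov[D, Y] with a = -4.78, b = -2.62.
= (-4.78)²·116 + (-2.62)²·27 + 2·(-4.78)·(-2.62)·48
= 2650.4144 + 185.3388 + 1202.2656 = 4038.0188.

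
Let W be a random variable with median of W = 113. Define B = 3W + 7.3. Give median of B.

A linear map preserves order up to sign, so median of B = a·median of W + b = 3·113 + 7.3 = 346.3.

median of B = 346.3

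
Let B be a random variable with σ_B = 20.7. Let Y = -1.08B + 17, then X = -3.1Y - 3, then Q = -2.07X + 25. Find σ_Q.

σ_Y = |-1.08|·20.7 = 22.356.
σ_X = |-3.1|·22.356 = 69.3036.
σ_Q = |-2.07|·69.3036 = 143.458452.

σ_Q = 143.458452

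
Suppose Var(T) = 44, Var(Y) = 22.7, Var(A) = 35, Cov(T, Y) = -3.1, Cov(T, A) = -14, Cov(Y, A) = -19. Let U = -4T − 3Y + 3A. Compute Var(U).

Var(U) = a²·Var(T) + b²·Var(Y) + c²·Var(A) + 2ab·Cov(T, Y) + 2ac·Cov(T, A) + 2bc·Cov(Y, A), with a = -4, b = -3, c = 3.
= 704 + 204.3 + 315 + (-74.4) + 336 + 342
= 1826.9.

Var(U) = 1826.9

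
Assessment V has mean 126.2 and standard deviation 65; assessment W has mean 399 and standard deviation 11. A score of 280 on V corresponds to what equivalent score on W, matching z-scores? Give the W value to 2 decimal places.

W = 425.03

z = (280 − 126.2)/65 ≈ 2.3662.
W = 399 + z·11 = 399 + (280 − 126.2)·11/65 ≈ 425.03.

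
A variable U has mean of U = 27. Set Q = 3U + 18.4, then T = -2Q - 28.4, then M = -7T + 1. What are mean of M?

mean of Q = 3·27 + 18.4 = 99.4.
mean of T = (-2)·99.4 + (-28.4) = -227.2.
mean of M = (-7)·(-227.2) + 1 = 1591.4.

mean of M = 1591.4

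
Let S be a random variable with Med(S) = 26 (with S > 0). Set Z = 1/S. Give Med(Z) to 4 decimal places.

Med(Z) = 0.0385

1/S is monotone on this domain, so Med(Z) = 1/(26) ≈ 0.0385.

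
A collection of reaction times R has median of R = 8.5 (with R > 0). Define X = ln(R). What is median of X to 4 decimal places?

median of X = 2.1401

ln(R) is monotone on this domain, so median of X = ln(8.5) ≈ 2.1401.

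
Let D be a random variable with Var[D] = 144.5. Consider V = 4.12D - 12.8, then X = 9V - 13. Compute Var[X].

Var[X] = 198676.8648

Var[V] = 4.12²·144.5 = 2452.8008.
Var[X] = 9²·2452.8008 = 198676.8648.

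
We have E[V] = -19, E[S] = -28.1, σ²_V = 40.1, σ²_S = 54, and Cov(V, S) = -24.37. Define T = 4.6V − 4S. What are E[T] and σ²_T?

E[T] = 4.6·E[V] + (-4)·E[S] = 4.6·(-19) + (-4)·(-28.1) = 25.
σ²_T = a²·σ²_V + b²·σ²_S + 2ab·Cov(V, S) with a = 4.6, b = -4.
= 4.6²·40.1 + (-4)²·54 + 2·4.6·(-4)·(-24.37)
= 848.516 + 864 + 896.816 = 2609.332.

E[T] = 25, σ²_T = 2609.332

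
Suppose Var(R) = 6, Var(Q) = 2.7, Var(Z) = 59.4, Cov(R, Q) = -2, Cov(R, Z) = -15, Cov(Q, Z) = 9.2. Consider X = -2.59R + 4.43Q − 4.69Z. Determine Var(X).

Var(X) = a²·Var(R) + b²·Var(Q) + c²·Var(Z) + 2ab·Cov(R, Q) + 2ac·Cov(R, Z) + 2bc·Cov(Q, Z), with a = -2.59, b = 4.43, c = -4.69.
= 40.2486 + 52.98723 + 1306.56834 + 45.8948 + (-364.413) + (-382.29128)
= 698.99469.

Var(X) = 698.99469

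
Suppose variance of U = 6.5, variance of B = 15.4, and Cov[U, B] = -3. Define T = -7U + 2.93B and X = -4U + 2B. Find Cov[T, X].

Cov[T, X] = 349.404

By bilinearity, Cov[T, X] = ac·variance of U + bd·variance of B + (ad+bc)·Cov[U, B], with a=-7, b=2.93, c=-4, d=2.
ac·variance of U = (-7)·(-4)·6.5 = 182
bd·variance of B = 2.93·2·15.4 = 90.244
(ad+bc)·Cov[U, B] = (-25.72)·(-3) = 77.16
Cov[T, X] = 182 + 90.244 + 77.16 = 349.404.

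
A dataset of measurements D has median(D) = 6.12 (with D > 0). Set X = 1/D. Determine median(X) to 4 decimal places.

1/D is monotone on this domain, so median(X) = 1/(6.12) ≈ 0.1634.

median(X) = 0.1634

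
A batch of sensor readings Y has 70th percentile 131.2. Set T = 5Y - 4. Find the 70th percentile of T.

70th percentile of T = 652

Since a = 5 > 0 the transformation is increasing, so the 70th percentile of T = a·(P_{70} of Y) + b = 5·131.2 + (-4) = 652.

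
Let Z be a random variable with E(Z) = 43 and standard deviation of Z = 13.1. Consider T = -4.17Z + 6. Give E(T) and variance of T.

E(T) = -173.31, variance of T = 2984.109129

T = -4.17Z + 6 is linear with a = -4.17, b = 6.
E(T) = a·E(Z) + b = (-4.17)·43 + 6 = -173.31.
variance of Z = 13.1² = 171.61.
variance of T = a²·variance of Z = (-4.17)²·171.61 = 2984.109129 (the additive constant 6 does not affect variance).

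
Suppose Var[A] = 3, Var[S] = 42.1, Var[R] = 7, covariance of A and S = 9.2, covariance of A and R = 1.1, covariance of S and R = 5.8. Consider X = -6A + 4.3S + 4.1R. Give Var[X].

Var[X] = 679.767

Var[X] = a²·Var[A] + b²·Var[S] + c²·Var[R] + 2ab·covariance of A and S + 2ac·covariance of A and R + 2bc·covariance of S and R, with a = -6, b = 4.3, c = 4.1.
= 108 + 778.429 + 117.67 + (-474.72) + (-54.12) + 204.508
= 679.767.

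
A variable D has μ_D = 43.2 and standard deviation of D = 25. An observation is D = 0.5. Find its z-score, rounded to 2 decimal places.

z = (D − μ_D) / standard deviation of D = (0.5 − 43.2) / 25 ≈ -1.71.

z = -1.71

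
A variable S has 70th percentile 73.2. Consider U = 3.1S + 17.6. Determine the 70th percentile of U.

70th percentile of U = 244.52

Since a = 3.1 > 0 the transformation is increasing, so the 70th percentile of U = a·(P_{70} of S) + b = 3.1·73.2 + 17.6 = 244.52.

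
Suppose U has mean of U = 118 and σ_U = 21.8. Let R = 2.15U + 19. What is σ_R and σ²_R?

σ_R = 46.87, σ²_R = 2196.7969

R = 2.15U + 19 is linear with a = 2.15, b = 19.
σ_R = |a|·σ_U = |2.15|·21.8 = 46.87.
σ²_U = 21.8² = 475.24.
σ²_R = a²·σ²_U = 2.15²·475.24 = 2196.7969 (the additive constant 19 does not affect variance).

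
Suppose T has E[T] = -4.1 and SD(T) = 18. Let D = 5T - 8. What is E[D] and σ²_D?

E[D] = -28.5, σ²_D = 8100

D = 5T - 8 is linear with a = 5, b = -8.
E[D] = a·E[T] + b = 5·(-4.1) + (-8) = -28.5.
σ²_T = 18² = 324.
σ²_D = a²·σ²_T = 5²·324 = 8100 (the additive constant -8 does not affect variance).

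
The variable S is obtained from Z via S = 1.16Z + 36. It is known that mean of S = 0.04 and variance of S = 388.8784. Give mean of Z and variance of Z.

From S = 1.16Z + 36: mean of S = a·mean of Z + b, so mean of Z = (mean of S − b)/a = (0.04 − 36)/1.16 = -31.
variance of S = a²·variance of Z, so variance of Z = 388.8784/1.16² = 289.

mean of Z = -31, variance of Z = 289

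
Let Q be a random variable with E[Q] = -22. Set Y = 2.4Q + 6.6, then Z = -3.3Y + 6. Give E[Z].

E[Z] = 158.46

E[Y] = 2.4·(-22) + 6.6 = -46.2.
E[Z] = (-3.3)·(-46.2) + 6 = 158.46.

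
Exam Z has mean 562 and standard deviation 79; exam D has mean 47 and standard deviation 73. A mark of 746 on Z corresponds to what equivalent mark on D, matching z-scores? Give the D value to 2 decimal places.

z = (746 − 562)/79 ≈ 2.3291.
D = 47 + z·73 = 47 + (746 − 562)·73/79 ≈ 217.03.

D = 217.03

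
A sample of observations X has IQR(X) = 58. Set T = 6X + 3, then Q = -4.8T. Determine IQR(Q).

IQR(Q) = 1670.4

IQR(T) = |6|·58 = 348.
IQR(Q) = |-4.8|·348 = 1670.4.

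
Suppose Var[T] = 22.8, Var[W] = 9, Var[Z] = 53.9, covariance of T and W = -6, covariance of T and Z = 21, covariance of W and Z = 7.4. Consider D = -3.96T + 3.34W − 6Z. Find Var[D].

Var[D] = a²·Var[T] + b²·Var[W] + c²·Var[Z] + 2ab·covariance of T and W + 2ac·covariance of T and Z + 2bc·covariance of W and Z, with a = -3.96, b = 3.34, c = -6.
= 357.54048 + 100.4004 + 1940.4 + 158.7168 + 997.92 + (-296.592)
= 3258.38568.

Var[D] = 3258.38568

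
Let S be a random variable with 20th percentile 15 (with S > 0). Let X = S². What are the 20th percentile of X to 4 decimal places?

20th percentile of X = 225

S² is increasing, so P_{20}(X) = g(P_{20}(S)) = 225.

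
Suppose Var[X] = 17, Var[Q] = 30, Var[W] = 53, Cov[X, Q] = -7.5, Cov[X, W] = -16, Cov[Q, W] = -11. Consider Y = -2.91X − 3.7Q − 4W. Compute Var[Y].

Var[Y] = 543.0727

Var[Y] = a²·Var[X] + b²·Var[Q] + c²·Var[W] + 2ab·Cov[X, Q] + 2ac·Cov[X, W] + 2bc·Cov[Q, W], with a = -2.91, b = -3.7, c = -4.
= 143.9577 + 410.7 + 848 + (-161.505) + (-372.48) + (-325.6)
= 543.0727.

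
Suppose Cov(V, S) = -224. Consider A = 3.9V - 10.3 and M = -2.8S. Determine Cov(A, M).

Cov(A, M) = a·c·Cov(V, S) = 3.9·(-2.8)·(-224) = 2446.08. Additive constants drop out.

Cov(A, M) = 2446.08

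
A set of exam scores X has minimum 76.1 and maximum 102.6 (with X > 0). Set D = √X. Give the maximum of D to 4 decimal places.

max(D) = 10.1292

√X is increasing on this domain, so max(D) comes from max(X) = 102.6: max(D) = √(102.6) ≈ 10.1292.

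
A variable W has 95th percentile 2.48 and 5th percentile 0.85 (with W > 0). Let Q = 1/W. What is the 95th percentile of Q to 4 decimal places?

95th percentile of Q = 1.1765

1/W is decreasing on W > 0, so percentile order reverses: P_{95}(Q) uses P_{5}(W) = 0.85.
P_{95}(Q) = 1/0.85 ≈ 1.1765.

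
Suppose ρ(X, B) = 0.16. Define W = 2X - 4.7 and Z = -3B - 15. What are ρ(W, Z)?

Linear rescalings preserve |correlation|; the slopes 2 and -3 have opposite signs, so the correlation flips sign: ρ(W, Z) = −ρ(X, B) = -0.16.

ρ(W, Z) = -0.16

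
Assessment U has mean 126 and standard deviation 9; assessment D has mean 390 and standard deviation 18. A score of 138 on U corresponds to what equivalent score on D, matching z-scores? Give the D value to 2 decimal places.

z = (138 − 126)/9 ≈ 1.3333.
D = 390 + z·18 = 390 + (138 − 126)·18/9 = 414.00.

D = 414.00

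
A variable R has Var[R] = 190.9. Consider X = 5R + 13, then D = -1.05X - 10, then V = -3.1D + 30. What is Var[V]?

Var[X] = 5²·190.9 = 4772.5.
Var[D] = (-1.05)²·4772.5 = 5261.68125.
Var[V] = (-3.1)²·5261.68125 = 50564.7568125.

Var[V] = 50564.7568125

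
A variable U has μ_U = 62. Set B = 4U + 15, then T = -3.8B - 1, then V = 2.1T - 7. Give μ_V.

μ_B = 4·62 + 15 = 263.
μ_T = (-3.8)·263 + (-1) = -1000.4.
μ_V = 2.1·(-1000.4) + (-7) = -2107.84.

μ_V = -2107.84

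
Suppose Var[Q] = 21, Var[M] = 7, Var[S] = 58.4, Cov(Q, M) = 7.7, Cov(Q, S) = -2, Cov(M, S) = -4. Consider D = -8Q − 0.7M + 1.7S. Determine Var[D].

Var[D] = 1666.366

Var[D] = a²·Var[Q] + b²·Var[M] + c²·Var[S] + 2ab·Cov(Q, M) + 2ac·Cov(Q, S) + 2bc·Cov(M, S), with a = -8, b = -0.7, c = 1.7.
= 1344 + 3.43 + 168.776 + 86.24 + 54.4 + 9.52
= 1666.366.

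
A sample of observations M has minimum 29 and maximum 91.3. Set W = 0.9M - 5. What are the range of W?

Range(W) = 56.07

Range of M = 91.3 − 29 = 62.3.
Range(W) = |a|·Range(M) = |0.9|·62.3 = 56.07.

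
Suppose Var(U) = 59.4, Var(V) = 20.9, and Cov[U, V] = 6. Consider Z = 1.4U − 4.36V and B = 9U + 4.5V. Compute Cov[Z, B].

By bilinearity, Cov[Z, B] = ac·Var(U) + bd·Var(V) + (ad+bc)·Cov[U, V], with a=1.4, b=-4.36, c=9, d=4.5.
ac·Var(U) = 1.4·9·59.4 = 748.44
bd·Var(V) = (-4.36)·4.5·20.9 = -410.058
(ad+bc)·Cov[U, V] = (-32.94)·6 = -197.64
Cov[Z, B] = 748.44 + (-410.058) + (-197.64) = 140.742.

Cov[Z, B] = 140.742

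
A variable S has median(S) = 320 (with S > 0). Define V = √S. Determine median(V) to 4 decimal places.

median(V) = 17.8885

√S is monotone on this domain, so median(V) = √(320) ≈ 17.8885.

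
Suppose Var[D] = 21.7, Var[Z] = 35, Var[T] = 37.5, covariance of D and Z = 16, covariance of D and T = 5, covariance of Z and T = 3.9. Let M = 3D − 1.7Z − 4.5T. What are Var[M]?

Var[M] = 817.295

Var[M] = a²·Var[D] + b²·Var[Z] + c²·Var[T] + 2ab·covariance of D and Z + 2ac·covariance of D and T + 2bc·covariance of Z and T, with a = 3, b = -1.7, c = -4.5.
= 195.3 + 101.15 + 759.375 + (-163.2) + (-135) + 59.67
= 817.295.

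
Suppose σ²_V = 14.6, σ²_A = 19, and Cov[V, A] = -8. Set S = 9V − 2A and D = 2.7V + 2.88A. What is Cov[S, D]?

Cov[S, D] = 81.18

By bilinearity, Cov[S, D] = ac·σ²_V + bd·σ²_A + (ad+bc)·Cov[V, A], with a=9, b=-2, c=2.7, d=2.88.
ac·σ²_V = 9·2.7·14.6 = 354.78
bd·σ²_A = (-2)·2.88·19 = -109.44
(ad+bc)·Cov[V, A] = (20.52)·(-8) = -164.16
Cov[S, D] = 354.78 + (-109.44) + (-164.16) = 81.18.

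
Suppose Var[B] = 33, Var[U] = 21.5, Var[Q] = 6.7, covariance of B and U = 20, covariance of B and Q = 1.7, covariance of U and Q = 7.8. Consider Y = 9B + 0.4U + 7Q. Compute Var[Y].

Var[Y] = a²·Var[B] + b²·Var[U] + c²·Var[Q] + 2ab·covariance of B and U + 2ac·covariance of B and Q + 2bc·covariance of U and Q, with a = 9, b = 0.4, c = 7.
= 2673 + 3.44 + 328.3 + 144 + 214.2 + 43.68
= 3406.62.

Var[Y] = 3406.62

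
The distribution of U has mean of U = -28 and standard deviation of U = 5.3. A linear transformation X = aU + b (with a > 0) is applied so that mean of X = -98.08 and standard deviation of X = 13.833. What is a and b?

standard deviation of X = a·standard deviation of U (a > 0), so a = 13.833/5.3 = 2.61.
mean of X = a·mean of U + b, so b = -98.08 − 2.61·(-28) = -25.

a = 2.61, b = -25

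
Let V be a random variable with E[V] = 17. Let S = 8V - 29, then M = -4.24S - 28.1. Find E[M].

E[M] = -481.78

E[S] = 8·17 + (-29) = 107.
E[M] = (-4.24)·107 + (-28.1) = -481.78.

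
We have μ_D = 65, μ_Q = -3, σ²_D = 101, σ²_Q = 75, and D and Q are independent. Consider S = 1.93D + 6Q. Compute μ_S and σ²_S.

μ_S = 1.93·μ_D + 6·μ_Q = 1.93·65 + 6·(-3) = 107.45.
σ²_S = a²·σ²_D + b²·σ²_Q + 2ab·covariance of D and Q with a = 1.93, b = 6.
Independence gives covariance of D and Q = 0.
= 1.93²·101 + 6²·75 + 2·1.93·6·0
= 376.2149 + 2700 + 0 = 3076.2149.

μ_S = 107.45, σ²_S = 3076.2149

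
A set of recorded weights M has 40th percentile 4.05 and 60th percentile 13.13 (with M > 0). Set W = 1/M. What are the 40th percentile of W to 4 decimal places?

1/M is decreasing on M > 0, so percentile order reverses: P_{40}(W) uses P_{60}(M) = 13.13.
P_{40}(W) = 1/13.13 ≈ 0.0762.

40th percentile of W = 0.0762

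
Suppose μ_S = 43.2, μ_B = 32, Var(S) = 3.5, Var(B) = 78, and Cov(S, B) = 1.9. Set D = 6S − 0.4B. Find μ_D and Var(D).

μ_D = 246.4, Var(D) = 129.36

μ_D = 6·μ_S + (-0.4)·μ_B = 6·43.2 + (-0.4)·32 = 246.4.
Var(D) = a²·Var(S) + b²·Var(B) + 2ab·Cov(S, B) with a = 6, b = -0.4.
= 6²·3.5 + (-0.4)²·78 + 2·6·(-0.4)·1.9
= 126 + 12.48 + (-9.12) = 129.36.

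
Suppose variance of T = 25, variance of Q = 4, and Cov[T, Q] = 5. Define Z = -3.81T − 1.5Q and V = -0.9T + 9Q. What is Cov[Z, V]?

Cov[Z, V] = -132.975

By bilinearity, Cov[Z, V] = ac·variance of T + bd·variance of Q + (ad+bc)·Cov[T, Q], with a=-3.81, b=-1.5, c=-0.9, d=9.
ac·variance of T = (-3.81)·(-0.9)·25 = 85.725
bd·variance of Q = (-1.5)·9·4 = -54
(ad+bc)·Cov[T, Q] = (-32.94)·5 = -164.7
Cov[Z, V] = 85.725 + (-54) + (-164.7) = -132.975.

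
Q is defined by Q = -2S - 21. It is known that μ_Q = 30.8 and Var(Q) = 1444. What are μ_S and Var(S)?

From Q = -2S - 21: μ_Q = a·μ_S + b, so μ_S = (μ_Q − b)/a = (30.8 − (-21))/(-2) = -25.9.
Var(Q) = a²·Var(S), so Var(S) = 1444/(-2)² = 361.

μ_S = -25.9, Var(S) = 361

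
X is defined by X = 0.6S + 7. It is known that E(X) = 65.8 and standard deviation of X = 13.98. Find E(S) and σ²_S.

From X = 0.6S + 7: E(X) = a·E(S) + b, so E(S) = (E(X) − b)/a = (65.8 − 7)/0.6 = 98.
σ²_X = 13.98² = 195.4404.
σ²_X = a²·σ²_S, so σ²_S = 195.4404/0.6² = 542.89.

E(S) = 98, σ²_S = 542.89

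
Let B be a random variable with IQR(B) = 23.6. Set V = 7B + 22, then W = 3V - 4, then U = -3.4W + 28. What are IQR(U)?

IQR(U) = 1685.04

IQR(V) = |7|·23.6 = 165.2.
IQR(W) = |3|·165.2 = 495.6.
IQR(U) = |-3.4|·495.6 = 1685.04.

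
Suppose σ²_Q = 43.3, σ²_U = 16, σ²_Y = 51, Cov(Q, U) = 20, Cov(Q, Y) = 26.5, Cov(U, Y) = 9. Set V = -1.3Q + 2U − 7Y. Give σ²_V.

σ²_V = 2762.477

σ²_V = a²·σ²_Q + b²·σ²_U + c²·σ²_Y + 2ab·Cov(Q, U) + 2ac·Cov(Q, Y) + 2bc·Cov(U, Y), with a = -1.3, b = 2, c = -7.
= 73.177 + 64 + 2499 + (-104) + 482.3 + (-252)
= 2762.477.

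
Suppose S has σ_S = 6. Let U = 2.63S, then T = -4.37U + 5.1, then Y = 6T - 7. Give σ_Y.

σ_Y = 413.7516

σ_U = |2.63|·6 = 15.78.
σ_T = |-4.37|·15.78 = 68.9586.
σ_Y = |6|·68.9586 = 413.7516.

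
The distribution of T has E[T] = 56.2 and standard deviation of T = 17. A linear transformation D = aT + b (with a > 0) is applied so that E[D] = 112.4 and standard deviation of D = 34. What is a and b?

a = 2, b = 0

standard deviation of D = a·standard deviation of T (a > 0), so a = 34/17 = 2.
E[D] = a·E[T] + b, so b = 112.4 − 2·56.2 = 0.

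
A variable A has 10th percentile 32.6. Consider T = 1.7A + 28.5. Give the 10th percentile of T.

Since a = 1.7 > 0 the transformation is increasing, so the 10th percentile of T = a·(P_{10} of A) + b = 1.7·32.6 + 28.5 = 83.92.

10th percentile of T = 83.92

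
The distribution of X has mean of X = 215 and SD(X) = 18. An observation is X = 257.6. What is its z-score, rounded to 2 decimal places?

z = (X − mean of X) / SD(X) = (257.6 − 215) / 18 ≈ 2.37.

z = 2.37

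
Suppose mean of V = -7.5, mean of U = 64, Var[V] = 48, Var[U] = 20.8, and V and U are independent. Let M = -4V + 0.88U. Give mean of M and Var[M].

mean of M = (-4)·mean of V + 0.88·mean of U = (-4)·(-7.5) + 0.88·64 = 86.32.
Var[M] = a²·Var[V] + b²·Var[U] + 2ab·Cov(V, U) with a = -4, b = 0.88.
Independence gives Cov(V, U) = 0.
= (-4)²·48 + 0.88²·20.8 + 2·(-4)·0.88·0
= 768 + 16.10752 + 0 = 784.10752.

mean of M = 86.32, Var[M] = 784.10752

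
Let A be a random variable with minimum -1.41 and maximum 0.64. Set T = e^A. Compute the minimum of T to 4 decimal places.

e^A is increasing on this domain, so min(T) comes from min(A) = -1.41: min(T) = exp(-1.41) ≈ 0.2441.

min(T) = 0.2441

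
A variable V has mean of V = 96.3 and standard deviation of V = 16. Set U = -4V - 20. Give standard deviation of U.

U = -4V - 20 is linear with a = -4, b = -20.
standard deviation of U = |a|·standard deviation of V = |-4|·16 = 64.

standard deviation of U = 64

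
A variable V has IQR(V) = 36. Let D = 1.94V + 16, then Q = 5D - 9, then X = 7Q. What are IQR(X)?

IQR(X) = 2444.4

IQR(D) = |1.94|·36 = 69.84.
IQR(Q) = |5|·69.84 = 349.2.
IQR(X) = |7|·349.2 = 2444.4.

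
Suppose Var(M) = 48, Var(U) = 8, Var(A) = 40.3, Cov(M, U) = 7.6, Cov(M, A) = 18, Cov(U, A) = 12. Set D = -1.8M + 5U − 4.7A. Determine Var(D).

Var(D) = 849.507

Var(D) = a²·Var(M) + b²·Var(U) + c²·Var(A) + 2ab·Cov(M, U) + 2ac·Cov(M, A) + 2bc·Cov(U, A), with a = -1.8, b = 5, c = -4.7.
= 155.52 + 200 + 890.227 + (-136.8) + 304.56 + (-564)
= 849.507.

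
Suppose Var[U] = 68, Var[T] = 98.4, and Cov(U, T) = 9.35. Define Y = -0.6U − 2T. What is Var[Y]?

Var[Y] = a²·Var[U] + b²·Var[T] + 2ab·Cov(U, T) with a = -0.6, b = -2.
= (-0.6)²·68 + (-2)²·98.4 + 2·(-0.6)·(-2)·9.35
= 24.48 + 393.6 + 22.44 = 440.52.

Var[Y] = 440.52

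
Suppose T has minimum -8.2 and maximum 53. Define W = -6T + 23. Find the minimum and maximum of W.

min(W) = -295, max(W) = 72.2

a = -6 < 0, so order reverses: min(W) = a·max(T)+b = (-6)·53 + 23 = -295; max(W) = a·min(T)+b = (-6)·(-8.2) + 23 = 72.2.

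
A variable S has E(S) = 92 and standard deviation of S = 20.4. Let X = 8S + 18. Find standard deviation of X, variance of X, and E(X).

standard deviation of X = 163.2, variance of X = 26634.24, E(X) = 754

X = 8S + 18 is linear with a = 8, b = 18.
standard deviation of X = |a|·standard deviation of S = |8|·20.4 = 163.2.
variance of S = 20.4² = 416.16.
variance of X = a²·variance of S = 8²·416.16 = 26634.24 (the additive constant 18 does not affect variance).
E(X) = a·E(S) + b = 8·92 + 18 = 754.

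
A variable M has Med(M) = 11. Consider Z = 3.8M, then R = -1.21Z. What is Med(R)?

Med(Z) = 3.8·11 = 41.8.
Med(R) = (-1.21)·41.8 = -50.578.

Med(R) = -50.578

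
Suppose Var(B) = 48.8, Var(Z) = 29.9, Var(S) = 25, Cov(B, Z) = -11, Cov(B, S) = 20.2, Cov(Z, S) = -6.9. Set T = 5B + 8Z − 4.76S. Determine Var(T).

Var(T) = a²·Var(B) + b²·Var(Z) + c²·Var(S) + 2ab·Cov(B, Z) + 2ac·Cov(B, S) + 2bc·Cov(Z, S), with a = 5, b = 8, c = -4.76.
= 1220 + 1913.6 + 566.44 + (-880) + (-961.52) + 525.504
= 2384.024.

Var(T) = 2384.024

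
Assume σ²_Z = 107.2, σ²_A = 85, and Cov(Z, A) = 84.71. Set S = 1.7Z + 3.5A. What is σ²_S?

σ²_S = 2359.107

σ²_S = a²·σ²_Z + b²·σ²_A + 2ab·Cov(Z, A) with a = 1.7, b = 3.5.
= 1.7²·107.2 + 3.5²·85 + 2·1.7·3.5·84.71
= 309.808 + 1041.25 + 1008.049 = 2359.107.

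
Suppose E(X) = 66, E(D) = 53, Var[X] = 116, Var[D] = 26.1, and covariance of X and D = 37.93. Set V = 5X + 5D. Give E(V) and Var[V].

E(V) = 595, Var[V] = 5449

E(V) = 5·E(X) + 5·E(D) = 5·66 + 5·53 = 595.
Var[V] = a²·Var[X] + b²·Var[D] + 2ab·covariance of X and D with a = 5, b = 5.
= 5²·116 + 5²·26.1 + 2·5·5·37.93
= 2900 + 652.5 + 1896.5 = 5449.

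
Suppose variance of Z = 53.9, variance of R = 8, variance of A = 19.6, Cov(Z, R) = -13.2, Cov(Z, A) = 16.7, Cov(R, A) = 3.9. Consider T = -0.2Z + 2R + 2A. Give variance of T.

variance of T = 140.956

variance of T = a²·variance of Z + b²·variance of R + c²·variance of A + 2ab·Cov(Z, R) + 2ac·Cov(Z, A) + 2bc·Cov(R, A), with a = -0.2, b = 2, c = 2.
= 2.156 + 32 + 78.4 + 10.56 + (-13.36) + 31.2
= 140.956.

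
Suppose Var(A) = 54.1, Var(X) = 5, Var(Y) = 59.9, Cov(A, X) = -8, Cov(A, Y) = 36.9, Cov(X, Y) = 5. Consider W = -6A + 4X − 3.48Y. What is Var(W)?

Var(W) = a²·Var(A) + b²·Var(X) + c²·Var(Y) + 2ab·Cov(A, X) + 2ac·Cov(A, Y) + 2bc·Cov(X, Y), with a = -6, b = 4, c = -3.48.
= 1947.6 + 80 + 725.41296 + 384 + 1540.944 + (-139.2)
= 4538.75696.

Var(W) = 4538.75696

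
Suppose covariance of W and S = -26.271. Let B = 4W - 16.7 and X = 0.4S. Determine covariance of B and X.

covariance of B and X = -42.0336

covariance of B and X = a·c·covariance of W and S = 4·0.4·(-26.271) = -42.0336. Additive constants drop out.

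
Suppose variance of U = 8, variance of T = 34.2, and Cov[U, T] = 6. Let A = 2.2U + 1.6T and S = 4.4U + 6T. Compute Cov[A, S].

Cov[A, S] = 527.2

By bilinearity, Cov[A, S] = ac·variance of U + bd·variance of T + (ad+bc)·Cov[U, T], with a=2.2, b=1.6, c=4.4, d=6.
ac·variance of U = 2.2·4.4·8 = 77.44
bd·variance of T = 1.6·6·34.2 = 328.32
(ad+bc)·Cov[U, T] = (20.24)·6 = 121.44
Cov[A, S] = 77.44 + 328.32 + 121.44 = 527.2.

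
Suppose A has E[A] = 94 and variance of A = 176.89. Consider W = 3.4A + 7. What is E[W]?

E[W] = 326.6

W = 3.4A + 7 is linear with a = 3.4, b = 7.
E[W] = a·E[A] + b = 3.4·94 + 7 = 326.6.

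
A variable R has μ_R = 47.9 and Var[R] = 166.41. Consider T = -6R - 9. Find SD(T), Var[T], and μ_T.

T = -6R - 9 is linear with a = -6, b = -9.
SD(R) = √166.41 = 12.9.
SD(T) = |a|·SD(R) = |-6|·12.9 = 77.4.
Var[T] = a²·Var[R] = (-6)²·166.41 = 5990.76 (the additive constant -9 does not affect variance).
μ_T = a·μ_R + b = (-6)·47.9 + (-9) = -296.4.

SD(T) = 77.4, Var[T] = 5990.76, μ_T = -296.4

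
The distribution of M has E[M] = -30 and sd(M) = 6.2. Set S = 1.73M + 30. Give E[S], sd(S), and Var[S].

E[S] = -21.9, sd(S) = 10.726, Var[S] = 115.047076

S = 1.73M + 30 is linear with a = 1.73, b = 30.
E[S] = a·E[M] + b = 1.73·(-30) + 30 = -21.9.
sd(S) = |a|·sd(M) = |1.73|·6.2 = 10.726.
Var[M] = 6.2² = 38.44.
Var[S] = a²·Var[M] = 1.73²·38.44 = 115.047076 (the additive constant 30 does not affect variance).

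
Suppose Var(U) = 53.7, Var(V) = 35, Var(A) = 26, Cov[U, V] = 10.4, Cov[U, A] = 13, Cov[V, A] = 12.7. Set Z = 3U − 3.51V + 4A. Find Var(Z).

Var(Z) = 1066.8635

Var(Z) = a²·Var(U) + b²·Var(V) + c²·Var(A) + 2ab·Cov[U, V] + 2ac·Cov[U, A] + 2bc·Cov[V, A], with a = 3, b = -3.51, c = 4.
= 483.3 + 431.2035 + 416 + (-219.024) + 312 + (-356.616)
= 1066.8635.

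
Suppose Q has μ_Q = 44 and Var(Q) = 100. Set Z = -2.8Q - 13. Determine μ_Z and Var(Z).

Z = -2.8Q - 13 is linear with a = -2.8, b = -13.
μ_Z = a·μ_Q + b = (-2.8)·44 + (-13) = -136.2.
Var(Z) = a²·Var(Q) = (-2.8)²·100 = 784 (the additive constant -13 does not affect variance).

μ_Z = -136.2, Var(Z) = 784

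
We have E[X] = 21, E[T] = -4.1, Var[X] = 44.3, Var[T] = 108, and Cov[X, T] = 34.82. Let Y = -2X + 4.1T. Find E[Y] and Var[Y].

E[Y] = -58.81, Var[Y] = 1421.632

E[Y] = (-2)·E[X] + 4.1·E[T] = (-2)·21 + 4.1·(-4.1) = -58.81.
Var[Y] = a²·Var[X] + b²·Var[T] + 2ab·Cov[X, T] with a = -2, b = 4.1.
= (-2)²·44.3 + 4.1²·108 + 2·(-2)·4.1·34.82
= 177.2 + 1815.48 + (-571.048) = 1421.632.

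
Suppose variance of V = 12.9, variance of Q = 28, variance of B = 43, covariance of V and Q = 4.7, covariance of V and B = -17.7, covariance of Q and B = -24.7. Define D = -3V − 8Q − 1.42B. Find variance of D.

variance of D = a²·variance of V + b²·variance of Q + c²·variance of B + 2ab·covariance of V and Q + 2ac·covariance of V and B + 2bc·covariance of Q and B, with a = -3, b = -8, c = -1.42.
= 116.1 + 1792 + 86.7052 + 225.6 + (-150.804) + (-561.184)
= 1508.4172.

variance of D = 1508.4172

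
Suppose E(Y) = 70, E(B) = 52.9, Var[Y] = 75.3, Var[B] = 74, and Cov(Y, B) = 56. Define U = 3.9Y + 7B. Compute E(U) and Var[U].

E(U) = 3.9·E(Y) + 7·E(B) = 3.9·70 + 7·52.9 = 643.3.
Var[U] = a²·Var[Y] + b²·Var[B] + 2ab·Cov(Y, B) with a = 3.9, b = 7.
= 3.9²·75.3 + 7²·74 + 2·3.9·7·56
= 1145.313 + 3626 + 3057.6 = 7828.913.

E(U) = 643.3, Var[U] = 7828.913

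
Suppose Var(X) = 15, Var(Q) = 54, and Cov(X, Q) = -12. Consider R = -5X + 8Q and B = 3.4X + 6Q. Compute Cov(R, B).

By bilinearity, Cov(R, B) = ac·Var(X) + bd·Var(Q) + (ad+bc)·Cov(X, Q), with a=-5, b=8, c=3.4, d=6.
ac·Var(X) = (-5)·3.4·15 = -255
bd·Var(Q) = 8·6·54 = 2592
(ad+bc)·Cov(X, Q) = (-2.8)·(-12) = 33.6
Cov(R, B) = -255 + 2592 + 33.6 = 2370.6.

Cov(R, B) = 2370.6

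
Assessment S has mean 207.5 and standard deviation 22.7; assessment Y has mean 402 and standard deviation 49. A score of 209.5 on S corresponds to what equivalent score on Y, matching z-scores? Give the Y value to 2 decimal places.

z = (209.5 − 207.5)/22.7 ≈ 0.0881.
Y = 402 + z·49 = 402 + (209.5 − 207.5)·49/22.7 ≈ 406.32.

Y = 406.32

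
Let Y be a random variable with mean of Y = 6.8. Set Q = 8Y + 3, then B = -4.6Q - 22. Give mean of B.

mean of Q = 8·6.8 + 3 = 57.4.
mean of B = (-4.6)·57.4 + (-22) = -286.04.

mean of B = -286.04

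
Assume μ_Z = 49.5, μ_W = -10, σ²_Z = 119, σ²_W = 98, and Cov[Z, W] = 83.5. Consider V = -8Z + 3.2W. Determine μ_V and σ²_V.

μ_V = -428, σ²_V = 4344.32

μ_V = (-8)·μ_Z + 3.2·μ_W = (-8)·49.5 + 3.2·(-10) = -428.
σ²_V = a²·σ²_Z + b²·σ²_W + 2ab·Cov[Z, W] with a = -8, b = 3.2.
= (-8)²·119 + 3.2²·98 + 2·(-8)·3.2·83.5
= 7616 + 1003.52 + (-4275.2) = 4344.32.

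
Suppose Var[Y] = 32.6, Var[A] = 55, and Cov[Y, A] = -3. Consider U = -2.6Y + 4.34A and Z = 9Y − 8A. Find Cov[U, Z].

Cov[U, Z] = -2852.02

By bilinearity, Cov[U, Z] = ac·Var[Y] + bd·Var[A] + (ad+bc)·Cov[Y, A], with a=-2.6, b=4.34, c=9, d=-8.
ac·Var[Y] = (-2.6)·9·32.6 = -762.84
bd·Var[A] = 4.34·(-8)·55 = -1909.6
(ad+bc)·Cov[Y, A] = (59.86)·(-3) = -179.58
Cov[U, Z] = -762.84 + (-1909.6) + (-179.58) = -2852.02.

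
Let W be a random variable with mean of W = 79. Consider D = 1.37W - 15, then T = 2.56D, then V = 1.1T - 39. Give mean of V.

mean of D = 1.37·79 + (-15) = 93.23.
mean of T = 2.56·93.23 = 238.6688.
mean of V = 1.1·238.6688 + (-39) = 223.53568.

mean of V = 223.53568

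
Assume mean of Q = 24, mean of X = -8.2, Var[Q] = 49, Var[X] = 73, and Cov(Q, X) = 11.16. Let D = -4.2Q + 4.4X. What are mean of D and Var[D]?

mean of D = -136.88, Var[D] = 1865.1664

mean of D = (-4.2)·mean of Q + 4.4·mean of X = (-4.2)·24 + 4.4·(-8.2) = -136.88.
Var[D] = a²·Var[Q] + b²·Var[X] + 2ab·Cov(Q, X) with a = -4.2, b = 4.4.
= (-4.2)²·49 + 4.4²·73 + 2·(-4.2)·4.4·11.16
= 864.36 + 1413.28 + (-412.4736) = 1865.1664.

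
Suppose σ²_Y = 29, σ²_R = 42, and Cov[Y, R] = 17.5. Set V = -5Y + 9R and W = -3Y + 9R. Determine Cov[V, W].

Cov[V, W] = 2577

By bilinearity, Cov[V, W] = ac·σ²_Y + bd·σ²_R + (ad+bc)·Cov[Y, R], with a=-5, b=9, c=-3, d=9.
ac·σ²_Y = (-5)·(-3)·29 = 435
bd·σ²_R = 9·9·42 = 3402
(ad+bc)·Cov[Y, R] = (-72)·17.5 = -1260
Cov[V, W] = 435 + 3402 + (-1260) = 2577.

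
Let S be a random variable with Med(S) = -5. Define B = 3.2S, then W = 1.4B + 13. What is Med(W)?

Med(W) = -9.4

Med(B) = 3.2·(-5) = -16.
Med(W) = 1.4·(-16) + 13 = -9.4.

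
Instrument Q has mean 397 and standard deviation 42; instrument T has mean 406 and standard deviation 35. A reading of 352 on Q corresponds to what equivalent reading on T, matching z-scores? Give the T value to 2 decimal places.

z = (352 − 397)/42 ≈ -1.0714.
T = 406 + z·35 = 406 + (352 − 397)·35/42 = 368.50.

T = 368.50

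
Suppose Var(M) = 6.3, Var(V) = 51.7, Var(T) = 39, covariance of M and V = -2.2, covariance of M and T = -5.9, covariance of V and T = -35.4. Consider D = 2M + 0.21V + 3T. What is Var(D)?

Var(D) = 261.22797

Var(D) = a²·Var(M) + b²·Var(V) + c²·Var(T) + 2ab·covariance of M and V + 2ac·covariance of M and T + 2bc·covariance of V and T, with a = 2, b = 0.21, c = 3.
= 25.2 + 2.27997 + 351 + (-1.848) + (-70.8) + (-44.604)
= 261.22797.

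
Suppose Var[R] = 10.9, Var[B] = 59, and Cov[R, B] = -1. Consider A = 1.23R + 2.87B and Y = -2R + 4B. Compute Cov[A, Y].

By bilinearity, Cov[A, Y] = ac·Var[R] + bd·Var[B] + (ad+bc)·Cov[R, B], with a=1.23, b=2.87, c=-2, d=4.
ac·Var[R] = 1.23·(-2)·10.9 = -26.814
bd·Var[B] = 2.87·4·59 = 677.32
(ad+bc)·Cov[R, B] = (-0.82)·(-1) = 0.82
Cov[A, Y] = -26.814 + 677.32 + 0.82 = 651.326.

Cov[A, Y] = 651.326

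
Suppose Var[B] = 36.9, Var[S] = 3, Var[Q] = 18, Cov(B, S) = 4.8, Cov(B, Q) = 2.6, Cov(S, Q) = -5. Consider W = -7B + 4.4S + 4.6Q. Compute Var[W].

Var[W] = a²·Var[B] + b²·Var[S] + c²·Var[Q] + 2ab·Cov(B, S) + 2ac·Cov(B, Q) + 2bc·Cov(S, Q), with a = -7, b = 4.4, c = 4.6.
= 1808.1 + 58.08 + 380.88 + (-295.68) + (-167.44) + (-202.4)
= 1581.54.

Var[W] = 1581.54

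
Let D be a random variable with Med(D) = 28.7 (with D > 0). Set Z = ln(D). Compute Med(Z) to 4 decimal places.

ln(D) is monotone on this domain, so Med(Z) = ln(28.7) ≈ 3.3569.

Med(Z) = 3.3569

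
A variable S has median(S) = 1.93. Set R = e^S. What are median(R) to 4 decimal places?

median(R) = 6.8895

e^S is monotone on this domain, so median(R) = exp(1.93) ≈ 6.8895.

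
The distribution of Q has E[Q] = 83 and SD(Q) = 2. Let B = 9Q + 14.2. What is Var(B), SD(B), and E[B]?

B = 9Q + 14.2 is linear with a = 9, b = 14.2.
Var(Q) = 2² = 4.
Var(B) = a²·Var(Q) = 9²·4 = 324 (the additive constant 14.2 does not affect variance).
SD(B) = |a|·SD(Q) = |9|·2 = 18.
E[B] = a·E[Q] + b = 9·83 + 14.2 = 761.2.

Var(B) = 324, SD(B) = 18, E[B] = 761.2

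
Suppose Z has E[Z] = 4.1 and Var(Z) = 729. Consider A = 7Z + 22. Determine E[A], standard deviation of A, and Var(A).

A = 7Z + 22 is linear with a = 7, b = 22.
E[A] = a·E[Z] + b = 7·4.1 + 22 = 50.7.
standard deviation of Z = √729 = 27.
standard deviation of A = |a|·standard deviation of Z = |7|·27 = 189.
Var(A) = a²·Var(Z) = 7²·729 = 35721 (the additive constant 22 does not affect variance).

E[A] = 50.7, standard deviation of A = 189, Var(A) = 35721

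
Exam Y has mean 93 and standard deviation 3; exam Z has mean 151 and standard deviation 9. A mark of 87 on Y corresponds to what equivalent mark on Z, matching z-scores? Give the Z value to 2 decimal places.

z = (87 − 93)/3 = -2.
Z = 151 + z·9 = 151 + (87 − 93)·9/3 = 133.00.

Z = 133.00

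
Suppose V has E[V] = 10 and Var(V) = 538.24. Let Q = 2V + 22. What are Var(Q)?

Q = 2V + 22 is linear with a = 2, b = 22.
Var(Q) = a²·Var(V) = 2²·538.24 = 2152.96 (the additive constant 22 does not affect variance).

Var(Q) = 2152.96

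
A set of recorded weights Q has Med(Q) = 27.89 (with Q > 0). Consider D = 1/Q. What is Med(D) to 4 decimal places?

1/Q is monotone on this domain, so Med(D) = 1/(27.89) ≈ 0.0359.

Med(D) = 0.0359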